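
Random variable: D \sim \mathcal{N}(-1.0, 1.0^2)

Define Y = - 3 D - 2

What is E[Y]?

For Y = -3D - 2:
E[Y] = -3 * E[D] - 2
E[D] = -1.0 = -1
E[Y] = -3 * (-1) - 2 = 1

1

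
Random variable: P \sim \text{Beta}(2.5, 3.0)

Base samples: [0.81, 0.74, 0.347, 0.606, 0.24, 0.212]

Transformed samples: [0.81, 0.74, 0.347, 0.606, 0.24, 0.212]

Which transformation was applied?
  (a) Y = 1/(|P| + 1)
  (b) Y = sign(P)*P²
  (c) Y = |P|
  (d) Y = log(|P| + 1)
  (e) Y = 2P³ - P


Checking option (c) Y = |P|:
  P = 0.81 -> Y = 0.81 ✓
  P = 0.74 -> Y = 0.74 ✓
  P = 0.347 -> Y = 0.347 ✓
All samples match this transformation.

(c) |P|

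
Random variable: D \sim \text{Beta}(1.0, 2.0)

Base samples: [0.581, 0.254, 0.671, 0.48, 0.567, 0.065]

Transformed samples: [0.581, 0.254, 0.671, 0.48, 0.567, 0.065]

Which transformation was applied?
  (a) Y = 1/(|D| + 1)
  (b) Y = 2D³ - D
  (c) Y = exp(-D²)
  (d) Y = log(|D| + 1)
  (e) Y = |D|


Checking option (e) Y = |D|:
  D = 0.581 -> Y = 0.581 ✓
  D = 0.254 -> Y = 0.254 ✓
  D = 0.671 -> Y = 0.671 ✓
All samples match this transformation.

(e) |D|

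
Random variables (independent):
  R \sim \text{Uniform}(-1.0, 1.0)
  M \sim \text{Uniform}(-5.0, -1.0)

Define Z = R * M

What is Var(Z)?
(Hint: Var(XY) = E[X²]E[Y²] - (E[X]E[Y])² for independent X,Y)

Var(XY) = E[X²]E[Y²] - (E[X]E[Y])²
E[R] = 0, Var(R) = 0.33333333
E[M] = -3, Var(M) = 1.3333333
E[R²] = 0.33333333 + 0² = 0.33333333
E[M²] = 1.3333333 + (-3)² = 10.333333
Var(Z) = 0.33333333*10.333333 - (0*(-3))²
= 3.4444444 - 0 = 3.4444444

3.4444444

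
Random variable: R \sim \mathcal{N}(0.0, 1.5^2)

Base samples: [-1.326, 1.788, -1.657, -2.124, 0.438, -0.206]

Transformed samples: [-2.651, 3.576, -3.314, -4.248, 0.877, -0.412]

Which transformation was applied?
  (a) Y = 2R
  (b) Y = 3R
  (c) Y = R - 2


Checking option (a) Y = 2R:
  R = -1.326 -> Y = -2.651 ✓
  R = 1.788 -> Y = 3.576 ✓
  R = -1.657 -> Y = -3.314 ✓
All samples match this transformation.

(a) 2R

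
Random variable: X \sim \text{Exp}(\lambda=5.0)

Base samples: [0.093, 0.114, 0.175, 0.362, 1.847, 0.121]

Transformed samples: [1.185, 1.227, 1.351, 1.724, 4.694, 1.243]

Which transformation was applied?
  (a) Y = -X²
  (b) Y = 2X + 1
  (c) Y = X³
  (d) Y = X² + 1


Checking option (b) Y = 2X + 1:
  X = 0.093 -> Y = 1.185 ✓
  X = 0.114 -> Y = 1.227 ✓
  X = 0.175 -> Y = 1.351 ✓
All samples match this transformation.

(b) 2X + 1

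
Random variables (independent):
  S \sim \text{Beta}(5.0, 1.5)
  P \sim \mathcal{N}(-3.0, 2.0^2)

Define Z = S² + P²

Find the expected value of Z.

E[Z] = E[S²] + E[P²]
E[S²] = Var(S) + E[S]² = 0.023668639 + 0.59171598 = 0.61538462
E[P²] = Var(P) + E[P]² = 4 + 9 = 13
E[Z] = 0.61538462 + 13 = 13.615385

13.615385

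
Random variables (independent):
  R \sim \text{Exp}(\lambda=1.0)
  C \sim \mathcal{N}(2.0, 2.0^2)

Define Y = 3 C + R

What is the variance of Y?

For independent RVs: Var(aX + bY) = a²Var(X) + b²Var(Y)
Var(R) = 1
Var(C) = 4
Var(Y) = 1²*1 + 3²*4
= 1*1 + 9*4 = 37

37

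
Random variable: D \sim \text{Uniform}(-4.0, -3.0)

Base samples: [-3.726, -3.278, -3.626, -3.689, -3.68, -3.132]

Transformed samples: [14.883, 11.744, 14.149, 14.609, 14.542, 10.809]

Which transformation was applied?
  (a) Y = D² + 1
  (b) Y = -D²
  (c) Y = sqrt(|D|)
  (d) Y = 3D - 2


Checking option (a) Y = D² + 1:
  D = -3.726 -> Y = 14.883 ✓
  D = -3.278 -> Y = 11.744 ✓
  D = -3.626 -> Y = 14.149 ✓
All samples match this transformation.

(a) D² + 1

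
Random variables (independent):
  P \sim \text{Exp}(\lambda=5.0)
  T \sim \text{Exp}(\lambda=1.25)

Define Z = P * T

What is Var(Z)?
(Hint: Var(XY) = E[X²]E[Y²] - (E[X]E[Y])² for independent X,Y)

Var(XY) = E[X²]E[Y²] - (E[X]E[Y])²
E[P] = 0.2, Var(P) = 0.04
E[T] = 0.8, Var(T) = 0.64
E[P²] = 0.04 + 0.2² = 0.08
E[T²] = 0.64 + 0.8² = 1.28
Var(Z) = 0.08*1.28 - (0.2*0.8)²
= 0.1024 - 0.0256 = 0.0768

0.0768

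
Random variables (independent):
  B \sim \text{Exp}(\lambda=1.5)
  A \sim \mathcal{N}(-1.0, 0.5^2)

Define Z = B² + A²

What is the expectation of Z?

E[Z] = E[B²] + E[A²]
E[B²] = Var(B) + E[B]² = 0.44444444 + 0.44444444 = 0.88888889
E[A²] = Var(A) + E[A]² = 0.25 + 1 = 1.25
E[Z] = 0.88888889 + 1.25 = 2.1388889

2.1388889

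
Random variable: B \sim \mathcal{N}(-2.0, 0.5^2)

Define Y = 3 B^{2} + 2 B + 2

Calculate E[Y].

E[Y] = 3*E[B²] + 2*E[B] + 2
E[B] = -2
E[B²] = Var(B) + (E[B])² = 0.25 + 4 = 4.25
E[Y] = 3*4.25 + 2*(-2) + 2 = 10.75

10.75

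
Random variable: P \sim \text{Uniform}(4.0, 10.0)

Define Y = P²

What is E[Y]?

Using E[X²] = Var(X) + (E[X])²:
E[P] = 7
Var(P) = (10 - 4)^2/12 = 3
E[P²] = 3 + 7² = 3 + 49 = 52

52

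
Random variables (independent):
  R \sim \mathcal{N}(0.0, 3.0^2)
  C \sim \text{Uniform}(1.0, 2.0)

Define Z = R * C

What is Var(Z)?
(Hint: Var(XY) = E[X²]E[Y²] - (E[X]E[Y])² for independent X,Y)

Var(XY) = E[X²]E[Y²] - (E[X]E[Y])²
E[R] = 0, Var(R) = 9
E[C] = 1.5, Var(C) = 0.083333333
E[R²] = 9 + 0² = 9
E[C²] = 0.083333333 + 1.5² = 2.3333333
Var(Z) = 9*2.3333333 - (0*1.5)²
= 21 - 0 = 21

21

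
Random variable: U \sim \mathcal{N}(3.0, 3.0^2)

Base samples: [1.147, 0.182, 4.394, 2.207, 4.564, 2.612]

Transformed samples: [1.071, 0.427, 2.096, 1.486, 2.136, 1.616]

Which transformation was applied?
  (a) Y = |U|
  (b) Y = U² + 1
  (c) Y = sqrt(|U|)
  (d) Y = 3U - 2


Checking option (c) Y = sqrt(|U|):
  U = 1.147 -> Y = 1.071 ✓
  U = 0.182 -> Y = 0.427 ✓
  U = 4.394 -> Y = 2.096 ✓
All samples match this transformation.

(c) sqrt(|U|)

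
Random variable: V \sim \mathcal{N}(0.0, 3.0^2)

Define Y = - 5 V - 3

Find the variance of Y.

For Y = aV + b: Var(Y) = a² * Var(V)
Var(V) = 3.0^2 = 9
Var(Y) = (-5)² * 9 = 25 * 9 = 225

225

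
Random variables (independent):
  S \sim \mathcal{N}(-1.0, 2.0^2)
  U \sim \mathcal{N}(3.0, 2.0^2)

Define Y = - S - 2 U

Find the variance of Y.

For independent RVs: Var(aX + bY) = a²Var(X) + b²Var(Y)
Var(S) = 4
Var(U) = 4
Var(Y) = (-1)²*4 + (-2)²*4
= 1*4 + 4*4 = 20

20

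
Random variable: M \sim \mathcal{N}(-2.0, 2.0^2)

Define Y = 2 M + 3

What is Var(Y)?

For Y = aM + b: Var(Y) = a² * Var(M)
Var(M) = 2.0^2 = 4
Var(Y) = 2² * 4 = 4 * 4 = 16

16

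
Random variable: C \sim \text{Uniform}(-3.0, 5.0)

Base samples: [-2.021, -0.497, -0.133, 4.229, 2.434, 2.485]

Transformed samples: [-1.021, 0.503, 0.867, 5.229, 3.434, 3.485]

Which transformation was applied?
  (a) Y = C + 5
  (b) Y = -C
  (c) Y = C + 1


Checking option (c) Y = C + 1:
  C = -2.021 -> Y = -1.021 ✓
  C = -0.497 -> Y = 0.503 ✓
  C = -0.133 -> Y = 0.867 ✓
All samples match this transformation.

(c) C + 1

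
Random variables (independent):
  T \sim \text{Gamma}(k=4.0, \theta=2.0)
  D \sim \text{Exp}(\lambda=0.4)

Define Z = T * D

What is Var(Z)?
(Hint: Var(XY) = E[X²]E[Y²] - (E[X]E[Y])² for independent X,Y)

Var(XY) = E[X²]E[Y²] - (E[X]E[Y])²
E[T] = 8, Var(T) = 16
E[D] = 2.5, Var(D) = 6.25
E[T²] = 16 + 8² = 80
E[D²] = 6.25 + 2.5² = 12.5
Var(Z) = 80*12.5 - (8*2.5)²
= 1000 - 400 = 600

600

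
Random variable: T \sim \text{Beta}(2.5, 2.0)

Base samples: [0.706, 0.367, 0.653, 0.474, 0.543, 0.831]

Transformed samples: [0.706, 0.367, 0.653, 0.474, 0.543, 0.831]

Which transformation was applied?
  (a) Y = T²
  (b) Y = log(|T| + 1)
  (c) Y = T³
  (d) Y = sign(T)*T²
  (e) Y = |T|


Checking option (e) Y = |T|:
  T = 0.706 -> Y = 0.706 ✓
  T = 0.367 -> Y = 0.367 ✓
  T = 0.653 -> Y = 0.653 ✓
All samples match this transformation.

(e) |T|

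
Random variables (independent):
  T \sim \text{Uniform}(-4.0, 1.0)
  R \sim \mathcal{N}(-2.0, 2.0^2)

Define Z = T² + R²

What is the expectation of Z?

E[Z] = E[T²] + E[R²]
E[T²] = Var(T) + E[T]² = 2.0833333 + 2.25 = 4.3333333
E[R²] = Var(R) + E[R]² = 4 + 4 = 8
E[Z] = 4.3333333 + 8 = 12.333333

12.333333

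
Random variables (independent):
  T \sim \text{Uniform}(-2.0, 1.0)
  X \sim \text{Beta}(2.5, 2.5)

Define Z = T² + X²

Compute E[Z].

E[Z] = E[T²] + E[X²]
E[T²] = Var(T) + E[T]² = 0.75 + 0.25 = 1
E[X²] = Var(X) + E[X]² = 0.041666667 + 0.25 = 0.29166667
E[Z] = 1 + 0.29166667 = 1.2916667

1.2916667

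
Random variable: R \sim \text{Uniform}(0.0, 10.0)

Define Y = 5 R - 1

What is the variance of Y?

For Y = aR + b: Var(Y) = a² * Var(R)
Var(R) = (10 - 0)^2/12 = 8.3333333
Var(Y) = 5² * 8.3333333 = 25 * 8.3333333 = 208.33333

208.33333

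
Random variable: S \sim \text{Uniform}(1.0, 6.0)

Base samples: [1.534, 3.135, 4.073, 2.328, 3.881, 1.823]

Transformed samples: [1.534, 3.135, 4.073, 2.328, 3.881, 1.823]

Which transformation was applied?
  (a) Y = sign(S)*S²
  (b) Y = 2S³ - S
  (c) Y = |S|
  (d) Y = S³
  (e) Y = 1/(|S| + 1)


Checking option (c) Y = |S|:
  S = 1.534 -> Y = 1.534 ✓
  S = 3.135 -> Y = 3.135 ✓
  S = 4.073 -> Y = 4.073 ✓
All samples match this transformation.

(c) |S|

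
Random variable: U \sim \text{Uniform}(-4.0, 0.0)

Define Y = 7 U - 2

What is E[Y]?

For Y = 7U - 2:
E[Y] = 7 * E[U] - 2
E[U] = (-4 + 0)/2 = -2
E[Y] = 7 * (-2) - 2 = -16

-16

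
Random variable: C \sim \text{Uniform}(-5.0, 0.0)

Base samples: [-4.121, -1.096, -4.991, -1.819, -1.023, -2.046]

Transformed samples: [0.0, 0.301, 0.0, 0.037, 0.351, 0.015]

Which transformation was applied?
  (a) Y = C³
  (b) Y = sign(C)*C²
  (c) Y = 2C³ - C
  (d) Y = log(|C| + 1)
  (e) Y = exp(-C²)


Checking option (e) Y = exp(-C²):
  C = -4.121 -> Y = 0.0 ✓
  C = -1.096 -> Y = 0.301 ✓
  C = -4.991 -> Y = 0.0 ✓
All samples match this transformation.

(e) exp(-C²)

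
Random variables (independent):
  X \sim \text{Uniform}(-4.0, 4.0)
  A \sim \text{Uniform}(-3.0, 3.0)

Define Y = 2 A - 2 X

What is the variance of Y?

For independent RVs: Var(aX + bY) = a²Var(X) + b²Var(Y)
Var(X) = 5.3333333
Var(A) = 3
Var(Y) = (-2)²*5.3333333 + 2²*3
= 4*5.3333333 + 4*3 = 33.333333

33.333333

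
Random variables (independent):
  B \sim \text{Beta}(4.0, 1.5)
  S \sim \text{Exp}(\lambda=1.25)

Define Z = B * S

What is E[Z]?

For independent RVs: E[XY] = E[X]*E[Y]
E[B] = 0.72727273
E[S] = 0.8
E[Z] = 0.72727273 * 0.8 = 0.58181818

0.58181818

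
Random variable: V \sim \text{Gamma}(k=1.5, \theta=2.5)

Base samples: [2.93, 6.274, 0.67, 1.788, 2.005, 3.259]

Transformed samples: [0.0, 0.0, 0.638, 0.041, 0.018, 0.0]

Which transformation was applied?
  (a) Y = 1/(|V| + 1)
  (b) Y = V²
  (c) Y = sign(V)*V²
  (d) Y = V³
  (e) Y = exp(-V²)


Checking option (e) Y = exp(-V²):
  V = 2.93 -> Y = 0.0 ✓
  V = 6.274 -> Y = 0.0 ✓
  V = 0.67 -> Y = 0.638 ✓
All samples match this transformation.

(e) exp(-V²)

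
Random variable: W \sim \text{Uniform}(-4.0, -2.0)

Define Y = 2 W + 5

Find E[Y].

For Y = 2W + 5:
E[Y] = 2 * E[W] + 5
E[W] = (-4 - 2)/2 = -3
E[Y] = 2 * (-3) + 5 = -1

-1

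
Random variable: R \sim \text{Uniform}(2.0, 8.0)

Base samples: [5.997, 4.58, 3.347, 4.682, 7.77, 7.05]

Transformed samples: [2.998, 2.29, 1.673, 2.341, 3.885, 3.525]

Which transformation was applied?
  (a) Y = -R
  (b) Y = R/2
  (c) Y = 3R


Checking option (b) Y = R/2:
  R = 5.997 -> Y = 2.998 ✓
  R = 4.58 -> Y = 2.29 ✓
  R = 3.347 -> Y = 1.673 ✓
All samples match this transformation.

(b) R/2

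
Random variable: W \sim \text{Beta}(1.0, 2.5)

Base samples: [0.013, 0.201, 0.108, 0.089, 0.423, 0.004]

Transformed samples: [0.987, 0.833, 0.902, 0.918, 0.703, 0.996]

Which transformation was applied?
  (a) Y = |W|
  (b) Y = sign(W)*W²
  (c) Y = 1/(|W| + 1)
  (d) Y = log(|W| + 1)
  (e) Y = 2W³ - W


Checking option (c) Y = 1/(|W| + 1):
  W = 0.013 -> Y = 0.987 ✓
  W = 0.201 -> Y = 0.833 ✓
  W = 0.108 -> Y = 0.902 ✓
All samples match this transformation.

(c) 1/(|W| + 1)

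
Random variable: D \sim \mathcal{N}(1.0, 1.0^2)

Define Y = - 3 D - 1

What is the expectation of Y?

For Y = -3D - 1:
E[Y] = -3 * E[D] - 1
E[D] = 1.0 = 1
E[Y] = -3 * 1 - 1 = -4

-4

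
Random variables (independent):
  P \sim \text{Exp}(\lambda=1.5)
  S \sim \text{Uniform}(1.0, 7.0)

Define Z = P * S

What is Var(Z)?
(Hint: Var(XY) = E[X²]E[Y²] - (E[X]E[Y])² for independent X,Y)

Var(XY) = E[X²]E[Y²] - (E[X]E[Y])²
E[P] = 0.66666667, Var(P) = 0.44444444
E[S] = 4, Var(S) = 3
E[P²] = 0.44444444 + 0.66666667² = 0.88888889
E[S²] = 3 + 4² = 19
Var(Z) = 0.88888889*19 - (0.66666667*4)²
= 16.888889 - 7.1111111 = 9.7777778

9.7777778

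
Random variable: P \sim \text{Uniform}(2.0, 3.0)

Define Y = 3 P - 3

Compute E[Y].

For Y = 3P - 3:
E[Y] = 3 * E[P] - 3
E[P] = (2 + 3)/2 = 2.5
E[Y] = 3 * 2.5 - 3 = 4.5

4.5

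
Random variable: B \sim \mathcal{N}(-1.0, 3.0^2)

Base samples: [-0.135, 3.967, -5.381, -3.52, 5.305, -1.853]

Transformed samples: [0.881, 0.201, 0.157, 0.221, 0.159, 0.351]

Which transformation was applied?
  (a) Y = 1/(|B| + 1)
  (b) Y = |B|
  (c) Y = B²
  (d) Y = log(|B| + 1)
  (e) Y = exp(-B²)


Checking option (a) Y = 1/(|B| + 1):
  B = -0.135 -> Y = 0.881 ✓
  B = 3.967 -> Y = 0.201 ✓
  B = -5.381 -> Y = 0.157 ✓
All samples match this transformation.

(a) 1/(|B| + 1)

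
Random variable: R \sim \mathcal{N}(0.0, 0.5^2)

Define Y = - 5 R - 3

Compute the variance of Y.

For Y = aR + b: Var(Y) = a² * Var(R)
Var(R) = 0.5^2 = 0.25
Var(Y) = (-5)² * 0.25 = 25 * 0.25 = 6.25

6.25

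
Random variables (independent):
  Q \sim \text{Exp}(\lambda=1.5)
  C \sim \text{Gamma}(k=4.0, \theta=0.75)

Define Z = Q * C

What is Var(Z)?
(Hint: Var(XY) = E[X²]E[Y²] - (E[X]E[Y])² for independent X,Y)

Var(XY) = E[X²]E[Y²] - (E[X]E[Y])²
E[Q] = 0.66666667, Var(Q) = 0.44444444
E[C] = 3, Var(C) = 2.25
E[Q²] = 0.44444444 + 0.66666667² = 0.88888889
E[C²] = 2.25 + 3² = 11.25
Var(Z) = 0.88888889*11.25 - (0.66666667*3)²
= 10 - 4 = 6

6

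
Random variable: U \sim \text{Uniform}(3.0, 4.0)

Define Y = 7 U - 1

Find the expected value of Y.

For Y = 7U - 1:
E[Y] = 7 * E[U] - 1
E[U] = (3 + 4)/2 = 3.5
E[Y] = 7 * 3.5 - 1 = 23.5

23.5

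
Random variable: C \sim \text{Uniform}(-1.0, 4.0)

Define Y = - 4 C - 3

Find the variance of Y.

For Y = aC + b: Var(Y) = a² * Var(C)
Var(C) = (4 + 1)^2/12 = 2.0833333
Var(Y) = (-4)² * 2.0833333 = 16 * 2.0833333 = 33.333333

33.333333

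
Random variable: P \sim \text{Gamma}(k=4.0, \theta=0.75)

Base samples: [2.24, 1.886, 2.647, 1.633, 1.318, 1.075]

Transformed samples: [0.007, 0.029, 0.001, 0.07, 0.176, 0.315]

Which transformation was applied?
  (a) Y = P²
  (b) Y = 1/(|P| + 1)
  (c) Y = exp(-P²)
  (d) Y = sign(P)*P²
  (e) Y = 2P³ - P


Checking option (c) Y = exp(-P²):
  P = 2.24 -> Y = 0.007 ✓
  P = 1.886 -> Y = 0.029 ✓
  P = 2.647 -> Y = 0.001 ✓
All samples match this transformation.

(c) exp(-P²)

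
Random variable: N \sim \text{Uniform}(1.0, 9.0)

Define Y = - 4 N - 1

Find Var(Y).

For Y = aN + b: Var(Y) = a² * Var(N)
Var(N) = (9 - 1)^2/12 = 5.3333333
Var(Y) = (-4)² * 5.3333333 = 16 * 5.3333333 = 85.333333

85.333333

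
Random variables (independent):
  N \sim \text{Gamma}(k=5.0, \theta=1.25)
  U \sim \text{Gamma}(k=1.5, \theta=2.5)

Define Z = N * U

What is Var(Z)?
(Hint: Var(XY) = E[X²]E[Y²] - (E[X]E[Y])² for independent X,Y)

Var(XY) = E[X²]E[Y²] - (E[X]E[Y])²
E[N] = 6.25, Var(N) = 7.8125
E[U] = 3.75, Var(U) = 9.375
E[N²] = 7.8125 + 6.25² = 46.875
E[U²] = 9.375 + 3.75² = 23.4375
Var(Z) = 46.875*23.4375 - (6.25*3.75)²
= 1098.6328 - 549.31641 = 549.31641

549.31641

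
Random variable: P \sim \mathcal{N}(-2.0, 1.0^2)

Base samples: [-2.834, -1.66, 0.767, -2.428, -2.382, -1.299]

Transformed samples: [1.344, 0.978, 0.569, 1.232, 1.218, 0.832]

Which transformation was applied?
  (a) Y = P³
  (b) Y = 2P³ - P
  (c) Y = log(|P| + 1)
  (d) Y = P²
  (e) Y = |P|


Checking option (c) Y = log(|P| + 1):
  P = -2.834 -> Y = 1.344 ✓
  P = -1.66 -> Y = 0.978 ✓
  P = 0.767 -> Y = 0.569 ✓
All samples match this transformation.

(c) log(|P| + 1)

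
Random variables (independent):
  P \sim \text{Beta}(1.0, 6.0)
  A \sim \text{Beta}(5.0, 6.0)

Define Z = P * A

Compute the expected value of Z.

For independent RVs: E[XY] = E[X]*E[Y]
E[P] = 0.14285714
E[A] = 0.45454545
E[Z] = 0.14285714 * 0.45454545 = 0.064935065

0.064935065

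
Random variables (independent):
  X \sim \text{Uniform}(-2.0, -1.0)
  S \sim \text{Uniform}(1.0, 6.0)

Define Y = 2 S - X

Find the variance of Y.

For independent RVs: Var(aX + bY) = a²Var(X) + b²Var(Y)
Var(X) = 0.083333333
Var(S) = 2.0833333
Var(Y) = (-1)²*0.083333333 + 2²*2.0833333
= 1*0.083333333 + 4*2.0833333 = 8.4166667

8.4166667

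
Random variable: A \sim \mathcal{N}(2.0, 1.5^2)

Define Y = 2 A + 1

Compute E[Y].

For Y = 2A + 1:
E[Y] = 2 * E[A] + 1
E[A] = 2.0 = 2
E[Y] = 2 * 2 + 1 = 5

5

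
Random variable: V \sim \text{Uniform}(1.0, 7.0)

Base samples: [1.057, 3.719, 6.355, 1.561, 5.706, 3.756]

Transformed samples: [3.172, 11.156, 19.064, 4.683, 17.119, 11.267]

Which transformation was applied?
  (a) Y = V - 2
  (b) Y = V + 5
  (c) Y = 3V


Checking option (c) Y = 3V:
  V = 1.057 -> Y = 3.172 ✓
  V = 3.719 -> Y = 11.156 ✓
  V = 6.355 -> Y = 19.064 ✓
All samples match this transformation.

(c) 3V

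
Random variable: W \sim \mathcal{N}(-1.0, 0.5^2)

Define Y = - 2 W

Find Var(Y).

For Y = aW + b: Var(Y) = a² * Var(W)
Var(W) = 0.5^2 = 0.25
Var(Y) = (-2)² * 0.25 = 4 * 0.25 = 1

1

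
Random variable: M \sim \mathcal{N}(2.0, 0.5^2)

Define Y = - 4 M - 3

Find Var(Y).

For Y = aM + b: Var(Y) = a² * Var(M)
Var(M) = 0.5^2 = 0.25
Var(Y) = (-4)² * 0.25 = 16 * 0.25 = 4

4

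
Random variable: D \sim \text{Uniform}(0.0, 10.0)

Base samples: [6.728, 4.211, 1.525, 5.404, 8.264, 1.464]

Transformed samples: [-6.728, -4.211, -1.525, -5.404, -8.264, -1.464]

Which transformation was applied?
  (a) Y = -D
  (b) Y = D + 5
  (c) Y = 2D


Checking option (a) Y = -D:
  D = 6.728 -> Y = -6.728 ✓
  D = 4.211 -> Y = -4.211 ✓
  D = 1.525 -> Y = -1.525 ✓
All samples match this transformation.

(a) -D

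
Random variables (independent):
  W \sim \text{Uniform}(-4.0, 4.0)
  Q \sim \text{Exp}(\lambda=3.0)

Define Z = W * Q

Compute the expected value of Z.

For independent RVs: E[XY] = E[X]*E[Y]
E[W] = 0
E[Q] = 0.33333333
E[Z] = 0 * 0.33333333 = 0

0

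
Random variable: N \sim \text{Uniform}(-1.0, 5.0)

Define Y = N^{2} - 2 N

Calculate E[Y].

E[Y] = 1*E[N²] - 2*E[N]
E[N] = 2
E[N²] = Var(N) + (E[N])² = 3 + 4 = 7
E[Y] = 1*7 - 2*2 = 3

3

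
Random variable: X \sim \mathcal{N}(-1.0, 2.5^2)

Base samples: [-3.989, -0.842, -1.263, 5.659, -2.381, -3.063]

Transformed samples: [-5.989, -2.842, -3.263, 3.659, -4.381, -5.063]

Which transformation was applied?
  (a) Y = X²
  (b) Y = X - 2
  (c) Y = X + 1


Checking option (b) Y = X - 2:
  X = -3.989 -> Y = -5.989 ✓
  X = -0.842 -> Y = -2.842 ✓
  X = -1.263 -> Y = -3.263 ✓
All samples match this transformation.

(b) X - 2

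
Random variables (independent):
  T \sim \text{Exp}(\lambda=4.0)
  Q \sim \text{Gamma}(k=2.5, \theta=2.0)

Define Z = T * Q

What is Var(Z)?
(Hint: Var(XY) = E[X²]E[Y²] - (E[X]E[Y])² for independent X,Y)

Var(XY) = E[X²]E[Y²] - (E[X]E[Y])²
E[T] = 0.25, Var(T) = 0.0625
E[Q] = 5, Var(Q) = 10
E[T²] = 0.0625 + 0.25² = 0.125
E[Q²] = 10 + 5² = 35
Var(Z) = 0.125*35 - (0.25*5)²
= 4.375 - 1.5625 = 2.8125

2.8125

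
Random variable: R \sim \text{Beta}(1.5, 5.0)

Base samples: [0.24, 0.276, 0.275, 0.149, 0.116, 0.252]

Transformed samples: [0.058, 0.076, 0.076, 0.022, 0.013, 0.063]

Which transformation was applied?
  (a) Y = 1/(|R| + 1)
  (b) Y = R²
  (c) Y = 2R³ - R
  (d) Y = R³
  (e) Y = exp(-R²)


Checking option (b) Y = R²:
  R = 0.24 -> Y = 0.058 ✓
  R = 0.276 -> Y = 0.076 ✓
  R = 0.275 -> Y = 0.076 ✓
All samples match this transformation.

(b) R²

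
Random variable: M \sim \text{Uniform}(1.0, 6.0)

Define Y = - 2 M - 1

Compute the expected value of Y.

For Y = -2M - 1:
E[Y] = -2 * E[M] - 1
E[M] = (1 + 6)/2 = 3.5
E[Y] = -2 * 3.5 - 1 = -8

-8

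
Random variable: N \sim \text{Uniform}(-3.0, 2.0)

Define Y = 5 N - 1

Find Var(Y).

For Y = aN + b: Var(Y) = a² * Var(N)
Var(N) = (2 + 3)^2/12 = 2.0833333
Var(Y) = 5² * 2.0833333 = 25 * 2.0833333 = 52.083333

52.083333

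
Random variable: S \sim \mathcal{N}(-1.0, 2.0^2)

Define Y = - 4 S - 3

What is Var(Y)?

For Y = aS + b: Var(Y) = a² * Var(S)
Var(S) = 2.0^2 = 4
Var(Y) = (-4)² * 4 = 16 * 4 = 64

64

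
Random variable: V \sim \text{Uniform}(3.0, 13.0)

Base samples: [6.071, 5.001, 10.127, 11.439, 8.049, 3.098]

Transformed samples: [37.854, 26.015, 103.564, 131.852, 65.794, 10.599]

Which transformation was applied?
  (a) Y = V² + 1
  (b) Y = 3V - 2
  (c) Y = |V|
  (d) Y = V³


Checking option (a) Y = V² + 1:
  V = 6.071 -> Y = 37.854 ✓
  V = 5.001 -> Y = 26.015 ✓
  V = 10.127 -> Y = 103.564 ✓
All samples match this transformation.

(a) V² + 1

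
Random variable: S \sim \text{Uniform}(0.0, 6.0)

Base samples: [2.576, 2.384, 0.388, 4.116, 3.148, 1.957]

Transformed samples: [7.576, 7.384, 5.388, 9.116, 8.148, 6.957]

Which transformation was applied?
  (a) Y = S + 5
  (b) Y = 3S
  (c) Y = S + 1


Checking option (a) Y = S + 5:
  S = 2.576 -> Y = 7.576 ✓
  S = 2.384 -> Y = 7.384 ✓
  S = 0.388 -> Y = 5.388 ✓
All samples match this transformation.

(a) S + 5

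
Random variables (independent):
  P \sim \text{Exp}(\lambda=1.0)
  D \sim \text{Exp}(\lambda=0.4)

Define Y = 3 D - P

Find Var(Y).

For independent RVs: Var(aX + bY) = a²Var(X) + b²Var(Y)
Var(P) = 1
Var(D) = 6.25
Var(Y) = (-1)²*1 + 3²*6.25
= 1*1 + 9*6.25 = 57.25

57.25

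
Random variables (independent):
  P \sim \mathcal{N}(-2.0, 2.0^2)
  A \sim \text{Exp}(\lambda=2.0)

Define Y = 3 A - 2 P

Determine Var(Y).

For independent RVs: Var(aX + bY) = a²Var(X) + b²Var(Y)
Var(P) = 4
Var(A) = 0.25
Var(Y) = (-2)²*4 + 3²*0.25
= 4*4 + 9*0.25 = 18.25

18.25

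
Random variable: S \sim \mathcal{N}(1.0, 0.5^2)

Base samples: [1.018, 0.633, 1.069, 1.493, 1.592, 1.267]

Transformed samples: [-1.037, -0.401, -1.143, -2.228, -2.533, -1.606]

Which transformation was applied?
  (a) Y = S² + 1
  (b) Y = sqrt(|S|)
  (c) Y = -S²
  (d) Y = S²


Checking option (c) Y = -S²:
  S = 1.018 -> Y = -1.037 ✓
  S = 0.633 -> Y = -0.401 ✓
  S = 1.069 -> Y = -1.143 ✓
All samples match this transformation.

(c) -S²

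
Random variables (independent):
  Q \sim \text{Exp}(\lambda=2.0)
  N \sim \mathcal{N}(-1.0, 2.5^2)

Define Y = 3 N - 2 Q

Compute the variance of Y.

For independent RVs: Var(aX + bY) = a²Var(X) + b²Var(Y)
Var(Q) = 0.25
Var(N) = 6.25
Var(Y) = (-2)²*0.25 + 3²*6.25
= 4*0.25 + 9*6.25 = 57.25

57.25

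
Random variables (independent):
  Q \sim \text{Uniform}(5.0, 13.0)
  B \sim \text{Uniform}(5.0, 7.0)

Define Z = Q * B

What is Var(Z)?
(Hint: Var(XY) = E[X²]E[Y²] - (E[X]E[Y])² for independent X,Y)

Var(XY) = E[X²]E[Y²] - (E[X]E[Y])²
E[Q] = 9, Var(Q) = 5.3333333
E[B] = 6, Var(B) = 0.33333333
E[Q²] = 5.3333333 + 9² = 86.333333
E[B²] = 0.33333333 + 6² = 36.333333
Var(Z) = 86.333333*36.333333 - (9*6)²
= 3136.7778 - 2916 = 220.77778

220.77778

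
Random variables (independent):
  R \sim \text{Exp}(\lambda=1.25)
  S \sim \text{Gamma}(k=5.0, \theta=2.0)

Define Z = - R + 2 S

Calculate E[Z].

E[Z] = -1*E[R] + 2*E[S]
E[R] = 0.8
E[S] = 10
E[Z] = -1*0.8 + 2*10 = 19.2

19.2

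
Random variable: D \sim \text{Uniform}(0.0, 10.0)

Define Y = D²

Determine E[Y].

E[D²] = Var(D) + (E[D])² = 8.3333333 + 25 = 33.333333

33.333333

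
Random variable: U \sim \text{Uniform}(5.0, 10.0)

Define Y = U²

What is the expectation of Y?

Using E[X²] = Var(X) + (E[X])²:
E[U] = 7.5
Var(U) = (10 - 5)^2/12 = 2.0833333
E[U²] = 2.0833333 + 7.5² = 2.0833333 + 56.25 = 58.333333

58.333333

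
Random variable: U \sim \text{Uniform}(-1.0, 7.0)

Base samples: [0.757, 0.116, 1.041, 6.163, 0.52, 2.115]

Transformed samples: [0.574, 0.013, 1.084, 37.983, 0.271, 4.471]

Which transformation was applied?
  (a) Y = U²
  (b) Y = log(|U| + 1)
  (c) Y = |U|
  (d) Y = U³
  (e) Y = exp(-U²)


Checking option (a) Y = U²:
  U = 0.757 -> Y = 0.574 ✓
  U = 0.116 -> Y = 0.013 ✓
  U = 1.041 -> Y = 1.084 ✓
All samples match this transformation.

(a) U²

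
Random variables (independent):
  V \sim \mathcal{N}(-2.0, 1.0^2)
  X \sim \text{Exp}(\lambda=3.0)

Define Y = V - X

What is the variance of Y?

For independent RVs: Var(aX + bY) = a²Var(X) + b²Var(Y)
Var(V) = 1
Var(X) = 0.11111111
Var(Y) = 1²*1 + (-1)²*0.11111111
= 1*1 + 1*0.11111111 = 1.1111111

1.1111111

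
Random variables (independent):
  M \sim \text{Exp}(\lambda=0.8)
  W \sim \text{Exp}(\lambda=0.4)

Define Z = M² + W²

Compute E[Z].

E[Z] = E[M²] + E[W²]
E[M²] = Var(M) + E[M]² = 1.5625 + 1.5625 = 3.125
E[W²] = Var(W) + E[W]² = 6.25 + 6.25 = 12.5
E[Z] = 3.125 + 12.5 = 15.625

15.625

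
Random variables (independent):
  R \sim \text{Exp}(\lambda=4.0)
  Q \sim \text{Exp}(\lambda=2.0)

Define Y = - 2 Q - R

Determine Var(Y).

For independent RVs: Var(aX + bY) = a²Var(X) + b²Var(Y)
Var(R) = 0.0625
Var(Q) = 0.25
Var(Y) = (-1)²*0.0625 + (-2)²*0.25
= 1*0.0625 + 4*0.25 = 1.0625

1.0625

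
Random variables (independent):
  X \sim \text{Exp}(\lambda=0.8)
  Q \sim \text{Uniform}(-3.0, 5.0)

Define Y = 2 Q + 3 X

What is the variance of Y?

For independent RVs: Var(aX + bY) = a²Var(X) + b²Var(Y)
Var(X) = 1.5625
Var(Q) = 5.3333333
Var(Y) = 3²*1.5625 + 2²*5.3333333
= 9*1.5625 + 4*5.3333333 = 35.395833

35.395833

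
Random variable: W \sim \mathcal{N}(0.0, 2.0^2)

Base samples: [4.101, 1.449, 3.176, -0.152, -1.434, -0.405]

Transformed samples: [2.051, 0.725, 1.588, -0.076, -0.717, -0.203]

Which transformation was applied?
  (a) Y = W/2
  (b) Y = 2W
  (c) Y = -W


Checking option (a) Y = W/2:
  W = 4.101 -> Y = 2.051 ✓
  W = 1.449 -> Y = 0.725 ✓
  W = 3.176 -> Y = 1.588 ✓
All samples match this transformation.

(a) W/2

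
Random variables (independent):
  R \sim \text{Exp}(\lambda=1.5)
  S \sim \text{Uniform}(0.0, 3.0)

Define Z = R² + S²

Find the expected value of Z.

E[Z] = E[R²] + E[S²]
E[R²] = Var(R) + E[R]² = 0.44444444 + 0.44444444 = 0.88888889
E[S²] = Var(S) + E[S]² = 0.75 + 2.25 = 3
E[Z] = 0.88888889 + 3 = 3.8888889

3.8888889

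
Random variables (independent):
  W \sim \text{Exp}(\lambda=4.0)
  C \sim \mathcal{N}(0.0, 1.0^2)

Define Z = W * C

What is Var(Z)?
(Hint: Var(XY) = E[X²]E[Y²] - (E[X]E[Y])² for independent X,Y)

Var(XY) = E[X²]E[Y²] - (E[X]E[Y])²
E[W] = 0.25, Var(W) = 0.0625
E[C] = 0, Var(C) = 1
E[W²] = 0.0625 + 0.25² = 0.125
E[C²] = 1 + 0² = 1
Var(Z) = 0.125*1 - (0.25*0)²
= 0.125 - 0 = 0.125

0.125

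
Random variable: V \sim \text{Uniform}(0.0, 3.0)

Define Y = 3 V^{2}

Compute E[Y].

E[Y] = 3*E[V²]
E[V] = 1.5
E[V²] = Var(V) + (E[V])² = 0.75 + 2.25 = 3
E[Y] = 3*3 = 9

9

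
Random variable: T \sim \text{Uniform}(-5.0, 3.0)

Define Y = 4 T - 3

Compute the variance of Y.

For Y = aT + b: Var(Y) = a² * Var(T)
Var(T) = (3 + 5)^2/12 = 5.3333333
Var(Y) = 4² * 5.3333333 = 16 * 5.3333333 = 85.333333

85.333333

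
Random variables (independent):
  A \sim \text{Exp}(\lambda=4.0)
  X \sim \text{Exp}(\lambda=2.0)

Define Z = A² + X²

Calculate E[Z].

E[Z] = E[A²] + E[X²]
E[A²] = Var(A) + E[A]² = 0.0625 + 0.0625 = 0.125
E[X²] = Var(X) + E[X]² = 0.25 + 0.25 = 0.5
E[Z] = 0.125 + 0.5 = 0.625

0.625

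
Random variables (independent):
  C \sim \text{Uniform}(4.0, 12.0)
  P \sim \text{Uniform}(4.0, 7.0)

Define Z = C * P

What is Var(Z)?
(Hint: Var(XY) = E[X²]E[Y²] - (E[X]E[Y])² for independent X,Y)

Var(XY) = E[X²]E[Y²] - (E[X]E[Y])²
E[C] = 8, Var(C) = 5.3333333
E[P] = 5.5, Var(P) = 0.75
E[C²] = 5.3333333 + 8² = 69.333333
E[P²] = 0.75 + 5.5² = 31
Var(Z) = 69.333333*31 - (8*5.5)²
= 2149.3333 - 1936 = 213.33333

213.33333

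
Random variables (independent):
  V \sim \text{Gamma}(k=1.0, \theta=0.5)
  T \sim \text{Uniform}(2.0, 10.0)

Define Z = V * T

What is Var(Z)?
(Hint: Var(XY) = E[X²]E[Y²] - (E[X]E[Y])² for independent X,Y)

Var(XY) = E[X²]E[Y²] - (E[X]E[Y])²
E[V] = 0.5, Var(V) = 0.25
E[T] = 6, Var(T) = 5.3333333
E[V²] = 0.25 + 0.5² = 0.5
E[T²] = 5.3333333 + 6² = 41.333333
Var(Z) = 0.5*41.333333 - (0.5*6)²
= 20.666667 - 9 = 11.666667

11.666667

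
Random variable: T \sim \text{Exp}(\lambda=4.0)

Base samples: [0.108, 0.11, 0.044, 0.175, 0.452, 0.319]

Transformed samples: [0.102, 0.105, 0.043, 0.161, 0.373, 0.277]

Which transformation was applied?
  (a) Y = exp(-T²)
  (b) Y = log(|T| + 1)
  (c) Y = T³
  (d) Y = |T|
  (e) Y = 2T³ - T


Checking option (b) Y = log(|T| + 1):
  T = 0.108 -> Y = 0.102 ✓
  T = 0.11 -> Y = 0.105 ✓
  T = 0.044 -> Y = 0.043 ✓
All samples match this transformation.

(b) log(|T| + 1)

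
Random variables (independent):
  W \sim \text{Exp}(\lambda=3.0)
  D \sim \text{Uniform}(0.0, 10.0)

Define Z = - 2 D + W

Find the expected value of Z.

E[Z] = 1*E[W] - 2*E[D]
E[W] = 0.33333333
E[D] = 5
E[Z] = 1*0.33333333 - 2*5 = -9.6666667

-9.6666667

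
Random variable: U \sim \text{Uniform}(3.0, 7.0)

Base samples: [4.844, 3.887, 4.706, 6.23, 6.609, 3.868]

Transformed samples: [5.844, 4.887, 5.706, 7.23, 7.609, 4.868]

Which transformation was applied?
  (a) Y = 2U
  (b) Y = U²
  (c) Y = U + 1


Checking option (c) Y = U + 1:
  U = 4.844 -> Y = 5.844 ✓
  U = 3.887 -> Y = 4.887 ✓
  U = 4.706 -> Y = 5.706 ✓
All samples match this transformation.

(c) U + 1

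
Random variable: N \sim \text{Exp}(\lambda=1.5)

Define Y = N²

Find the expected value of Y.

Using E[X²] = Var(X) + (E[X])²:
E[N] = 0.66666667
Var(N) = 1/1.5^2 = 0.44444444
E[N²] = 0.44444444 + 0.66666667² = 0.44444444 + 0.44444444 = 0.88888889

0.88888889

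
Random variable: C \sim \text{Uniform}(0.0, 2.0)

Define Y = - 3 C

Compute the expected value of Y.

For Y = -3C:
E[Y] = -3 * E[C]
E[C] = (0 + 2)/2 = 1
E[Y] = -3 * 1 = -3

-3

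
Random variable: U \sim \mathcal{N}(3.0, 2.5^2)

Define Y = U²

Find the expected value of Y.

E[U²] = Var(U) + (E[U])² = 6.25 + 9 = 15.25

15.25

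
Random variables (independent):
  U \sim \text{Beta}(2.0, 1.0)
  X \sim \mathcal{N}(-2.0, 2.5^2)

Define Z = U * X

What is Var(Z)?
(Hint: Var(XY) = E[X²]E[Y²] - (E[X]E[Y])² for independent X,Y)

Var(XY) = E[X²]E[Y²] - (E[X]E[Y])²
E[U] = 0.66666667, Var(U) = 0.055555556
E[X] = -2, Var(X) = 6.25
E[U²] = 0.055555556 + 0.66666667² = 0.5
E[X²] = 6.25 + (-2)² = 10.25
Var(Z) = 0.5*10.25 - (0.66666667*(-2))²
= 5.125 - 1.7777778 = 3.3472222

3.3472222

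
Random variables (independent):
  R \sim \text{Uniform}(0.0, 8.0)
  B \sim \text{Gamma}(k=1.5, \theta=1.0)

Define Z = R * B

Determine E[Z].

For independent RVs: E[XY] = E[X]*E[Y]
E[R] = 4
E[B] = 1.5
E[Z] = 4 * 1.5 = 6

6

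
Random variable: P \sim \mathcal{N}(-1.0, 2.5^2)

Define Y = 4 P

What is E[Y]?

For Y = 4P:
E[Y] = 4 * E[P]
E[P] = -1.0 = -1
E[Y] = 4 * (-1) = -4

-4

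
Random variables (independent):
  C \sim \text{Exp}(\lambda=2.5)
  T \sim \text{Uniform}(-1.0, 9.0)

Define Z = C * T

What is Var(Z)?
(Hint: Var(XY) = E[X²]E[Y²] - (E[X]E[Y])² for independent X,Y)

Var(XY) = E[X²]E[Y²] - (E[X]E[Y])²
E[C] = 0.4, Var(C) = 0.16
E[T] = 4, Var(T) = 8.3333333
E[C²] = 0.16 + 0.4² = 0.32
E[T²] = 8.3333333 + 4² = 24.333333
Var(Z) = 0.32*24.333333 - (0.4*4)²
= 7.7866667 - 2.56 = 5.2266667

5.2266667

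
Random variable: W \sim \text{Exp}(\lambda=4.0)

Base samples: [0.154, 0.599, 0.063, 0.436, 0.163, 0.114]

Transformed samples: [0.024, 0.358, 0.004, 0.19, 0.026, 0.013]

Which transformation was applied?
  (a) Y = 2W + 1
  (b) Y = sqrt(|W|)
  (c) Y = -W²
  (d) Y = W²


Checking option (d) Y = W²:
  W = 0.154 -> Y = 0.024 ✓
  W = 0.599 -> Y = 0.358 ✓
  W = 0.063 -> Y = 0.004 ✓
All samples match this transformation.

(d) W²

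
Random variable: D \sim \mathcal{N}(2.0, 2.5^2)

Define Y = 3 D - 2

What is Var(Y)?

For Y = aD + b: Var(Y) = a² * Var(D)
Var(D) = 2.5^2 = 6.25
Var(Y) = 3² * 6.25 = 9 * 6.25 = 56.25

56.25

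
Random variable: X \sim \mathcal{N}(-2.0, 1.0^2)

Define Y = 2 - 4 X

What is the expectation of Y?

For Y = -4X + 2:
E[Y] = -4 * E[X] + 2
E[X] = -2.0 = -2
E[Y] = -4 * (-2) + 2 = 10

10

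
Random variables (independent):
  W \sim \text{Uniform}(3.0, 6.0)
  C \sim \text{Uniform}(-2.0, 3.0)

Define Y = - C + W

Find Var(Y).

For independent RVs: Var(aX + bY) = a²Var(X) + b²Var(Y)
Var(W) = 0.75
Var(C) = 2.0833333
Var(Y) = 1²*0.75 + (-1)²*2.0833333
= 1*0.75 + 1*2.0833333 = 2.8333333

2.8333333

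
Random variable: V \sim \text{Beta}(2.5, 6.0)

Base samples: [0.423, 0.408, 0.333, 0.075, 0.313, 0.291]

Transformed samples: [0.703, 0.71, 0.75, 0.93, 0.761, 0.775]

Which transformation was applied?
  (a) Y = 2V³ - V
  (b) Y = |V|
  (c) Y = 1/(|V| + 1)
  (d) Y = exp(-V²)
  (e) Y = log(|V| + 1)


Checking option (c) Y = 1/(|V| + 1):
  V = 0.423 -> Y = 0.703 ✓
  V = 0.408 -> Y = 0.71 ✓
  V = 0.333 -> Y = 0.75 ✓
All samples match this transformation.

(c) 1/(|V| + 1)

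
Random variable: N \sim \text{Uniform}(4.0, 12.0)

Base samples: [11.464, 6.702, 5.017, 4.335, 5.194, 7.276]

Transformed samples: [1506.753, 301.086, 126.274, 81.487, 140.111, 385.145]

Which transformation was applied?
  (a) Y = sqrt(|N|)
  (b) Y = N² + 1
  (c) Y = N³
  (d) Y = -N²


Checking option (c) Y = N³:
  N = 11.464 -> Y = 1506.753 ✓
  N = 6.702 -> Y = 301.086 ✓
  N = 5.017 -> Y = 126.274 ✓
All samples match this transformation.

(c) N³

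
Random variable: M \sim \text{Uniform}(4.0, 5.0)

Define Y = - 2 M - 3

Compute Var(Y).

For Y = aM + b: Var(Y) = a² * Var(M)
Var(M) = (5 - 4)^2/12 = 0.083333333
Var(Y) = (-2)² * 0.083333333 = 4 * 0.083333333 = 0.33333333

0.33333333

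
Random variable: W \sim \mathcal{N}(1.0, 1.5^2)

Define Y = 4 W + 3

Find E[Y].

For Y = 4W + 3:
E[Y] = 4 * E[W] + 3
E[W] = 1.0 = 1
E[Y] = 4 * 1 + 3 = 7

7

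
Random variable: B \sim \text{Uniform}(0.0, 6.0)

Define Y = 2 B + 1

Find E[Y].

For Y = 2B + 1:
E[Y] = 2 * E[B] + 1
E[B] = (0 + 6)/2 = 3
E[Y] = 2 * 3 + 1 = 7

7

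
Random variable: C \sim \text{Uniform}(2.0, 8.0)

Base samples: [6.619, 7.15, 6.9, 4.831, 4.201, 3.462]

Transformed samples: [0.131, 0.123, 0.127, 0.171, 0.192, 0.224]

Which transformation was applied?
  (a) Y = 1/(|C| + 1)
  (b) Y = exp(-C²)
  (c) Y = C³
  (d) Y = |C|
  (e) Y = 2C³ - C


Checking option (a) Y = 1/(|C| + 1):
  C = 6.619 -> Y = 0.131 ✓
  C = 7.15 -> Y = 0.123 ✓
  C = 6.9 -> Y = 0.127 ✓
All samples match this transformation.

(a) 1/(|C| + 1)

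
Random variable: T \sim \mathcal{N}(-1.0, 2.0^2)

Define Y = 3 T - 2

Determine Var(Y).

For Y = aT + b: Var(Y) = a² * Var(T)
Var(T) = 2.0^2 = 4
Var(Y) = 3² * 4 = 9 * 4 = 36

36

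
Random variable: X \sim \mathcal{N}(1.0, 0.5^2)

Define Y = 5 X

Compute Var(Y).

For Y = aX + b: Var(Y) = a² * Var(X)
Var(X) = 0.5^2 = 0.25
Var(Y) = 5² * 0.25 = 25 * 0.25 = 6.25

6.25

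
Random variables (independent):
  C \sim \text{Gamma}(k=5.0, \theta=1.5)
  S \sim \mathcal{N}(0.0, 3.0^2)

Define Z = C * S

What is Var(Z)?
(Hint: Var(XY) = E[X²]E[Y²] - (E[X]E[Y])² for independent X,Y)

Var(XY) = E[X²]E[Y²] - (E[X]E[Y])²
E[C] = 7.5, Var(C) = 11.25
E[S] = 0, Var(S) = 9
E[C²] = 11.25 + 7.5² = 67.5
E[S²] = 9 + 0² = 9
Var(Z) = 67.5*9 - (7.5*0)²
= 607.5 - 0 = 607.5

607.5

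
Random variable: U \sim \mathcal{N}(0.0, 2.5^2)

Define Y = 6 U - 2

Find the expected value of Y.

For Y = 6U - 2:
E[Y] = 6 * E[U] - 2
E[U] = 0.0 = 0
E[Y] = 6 * 0 - 2 = -2

-2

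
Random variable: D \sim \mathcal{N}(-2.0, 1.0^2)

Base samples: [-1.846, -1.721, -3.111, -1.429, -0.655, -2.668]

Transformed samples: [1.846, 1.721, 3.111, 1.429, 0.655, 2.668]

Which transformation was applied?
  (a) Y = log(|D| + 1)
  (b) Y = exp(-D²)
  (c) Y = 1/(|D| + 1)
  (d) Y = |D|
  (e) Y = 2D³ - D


Checking option (d) Y = |D|:
  D = -1.846 -> Y = 1.846 ✓
  D = -1.721 -> Y = 1.721 ✓
  D = -3.111 -> Y = 3.111 ✓
All samples match this transformation.

(d) |D|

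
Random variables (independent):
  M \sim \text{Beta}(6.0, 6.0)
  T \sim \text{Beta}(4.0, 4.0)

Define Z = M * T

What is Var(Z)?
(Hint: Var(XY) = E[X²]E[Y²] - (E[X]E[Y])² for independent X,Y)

Var(XY) = E[X²]E[Y²] - (E[X]E[Y])²
E[M] = 0.5, Var(M) = 0.019230769
E[T] = 0.5, Var(T) = 0.027777778
E[M²] = 0.019230769 + 0.5² = 0.26923077
E[T²] = 0.027777778 + 0.5² = 0.27777778
Var(Z) = 0.26923077*0.27777778 - (0.5*0.5)²
= 0.074786325 - 0.0625 = 0.012286325

0.012286325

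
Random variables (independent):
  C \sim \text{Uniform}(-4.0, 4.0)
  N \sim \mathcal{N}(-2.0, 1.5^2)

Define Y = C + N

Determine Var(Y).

For independent RVs: Var(aX + bY) = a²Var(X) + b²Var(Y)
Var(C) = 5.3333333
Var(N) = 2.25
Var(Y) = 1²*5.3333333 + 1²*2.25
= 1*5.3333333 + 1*2.25 = 7.5833333

7.5833333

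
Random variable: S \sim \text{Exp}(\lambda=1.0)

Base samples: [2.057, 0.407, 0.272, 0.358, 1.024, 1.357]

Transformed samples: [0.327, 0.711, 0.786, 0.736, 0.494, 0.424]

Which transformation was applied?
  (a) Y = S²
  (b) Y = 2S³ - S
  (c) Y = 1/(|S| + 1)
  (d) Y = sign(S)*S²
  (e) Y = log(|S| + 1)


Checking option (c) Y = 1/(|S| + 1):
  S = 2.057 -> Y = 0.327 ✓
  S = 0.407 -> Y = 0.711 ✓
  S = 0.272 -> Y = 0.786 ✓
All samples match this transformation.

(c) 1/(|S| + 1)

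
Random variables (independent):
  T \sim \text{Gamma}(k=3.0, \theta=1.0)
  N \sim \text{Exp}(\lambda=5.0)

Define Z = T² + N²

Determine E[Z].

E[Z] = E[T²] + E[N²]
E[T²] = Var(T) + E[T]² = 3 + 9 = 12
E[N²] = Var(N) + E[N]² = 0.04 + 0.04 = 0.08
E[Z] = 12 + 0.08 = 12.08

12.08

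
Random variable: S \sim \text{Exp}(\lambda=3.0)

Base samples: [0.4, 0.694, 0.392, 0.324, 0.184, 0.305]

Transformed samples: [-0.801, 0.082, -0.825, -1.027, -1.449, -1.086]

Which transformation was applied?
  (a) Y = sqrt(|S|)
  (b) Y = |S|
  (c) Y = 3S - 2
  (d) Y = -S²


Checking option (c) Y = 3S - 2:
  S = 0.4 -> Y = -0.801 ✓
  S = 0.694 -> Y = 0.082 ✓
  S = 0.392 -> Y = -0.825 ✓
All samples match this transformation.

(c) 3S - 2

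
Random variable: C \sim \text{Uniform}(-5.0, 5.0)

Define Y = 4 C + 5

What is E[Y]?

For Y = 4C + 5:
E[Y] = 4 * E[C] + 5
E[C] = (-5 + 5)/2 = 0
E[Y] = 4 * 0 + 5 = 5

5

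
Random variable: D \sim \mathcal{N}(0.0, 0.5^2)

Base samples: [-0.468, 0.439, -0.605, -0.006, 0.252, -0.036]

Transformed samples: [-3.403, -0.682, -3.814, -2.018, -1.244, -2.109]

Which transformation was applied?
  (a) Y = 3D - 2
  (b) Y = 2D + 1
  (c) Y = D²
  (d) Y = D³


Checking option (a) Y = 3D - 2:
  D = -0.468 -> Y = -3.403 ✓
  D = 0.439 -> Y = -0.682 ✓
  D = -0.605 -> Y = -3.814 ✓
All samples match this transformation.

(a) 3D - 2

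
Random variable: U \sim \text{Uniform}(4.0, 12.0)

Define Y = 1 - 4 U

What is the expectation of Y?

For Y = -4U + 1:
E[Y] = -4 * E[U] + 1
E[U] = (4 + 12)/2 = 8
E[Y] = -4 * 8 + 1 = -31

-31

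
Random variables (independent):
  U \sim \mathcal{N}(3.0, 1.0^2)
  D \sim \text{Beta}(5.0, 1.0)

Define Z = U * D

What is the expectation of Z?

For independent RVs: E[XY] = E[X]*E[Y]
E[U] = 3
E[D] = 0.83333333
E[Z] = 3 * 0.83333333 = 2.5

2.5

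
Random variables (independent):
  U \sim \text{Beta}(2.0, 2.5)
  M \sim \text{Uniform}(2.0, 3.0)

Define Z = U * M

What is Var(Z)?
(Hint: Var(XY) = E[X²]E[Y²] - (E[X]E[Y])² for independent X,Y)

Var(XY) = E[X²]E[Y²] - (E[X]E[Y])²
E[U] = 0.44444444, Var(U) = 0.044893378
E[M] = 2.5, Var(M) = 0.083333333
E[U²] = 0.044893378 + 0.44444444² = 0.24242424
E[M²] = 0.083333333 + 2.5² = 6.3333333
Var(Z) = 0.24242424*6.3333333 - (0.44444444*2.5)²
= 1.5353535 - 1.2345679 = 0.30078563

0.30078563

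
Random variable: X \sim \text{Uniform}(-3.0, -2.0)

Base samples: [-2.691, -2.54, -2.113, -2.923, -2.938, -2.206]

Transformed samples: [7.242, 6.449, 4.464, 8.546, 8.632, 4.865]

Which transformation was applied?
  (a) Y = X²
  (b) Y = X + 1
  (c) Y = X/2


Checking option (a) Y = X²:
  X = -2.691 -> Y = 7.242 ✓
  X = -2.54 -> Y = 6.449 ✓
  X = -2.113 -> Y = 4.464 ✓
All samples match this transformation.

(a) X²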